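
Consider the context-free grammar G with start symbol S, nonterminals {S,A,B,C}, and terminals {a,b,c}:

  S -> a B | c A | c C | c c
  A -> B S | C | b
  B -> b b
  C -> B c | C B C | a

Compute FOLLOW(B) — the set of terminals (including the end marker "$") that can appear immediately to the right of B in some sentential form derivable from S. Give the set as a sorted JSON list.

Compute FIRST by fixpoint:
round 1:
  A via A→b: +{b}
  B via B→b b: +{b}
  C via C→B c: +{b}
  C via C→a: +{a}
  S via S→a B: +{a}
  S via S→c A: +{c}
  S: {a,c}  A: {b}  B: {b}  C: {a,b}
round 2:
  A via A→C: +{a}
  S: {a,c}  A: {a,b}  B: {b}  C: {a,b}
round 3: (no change)
  S: {a,c}  A: {a,b}  B: {b}  C: {a,b}

Compute FOLLOW by fixpoint:
initialize: $ ∈ FOLLOW(S)
iter 1:
  A→B S: FOLLOW(B) ⊇ FIRST(S) = {a,c}; new: +{a,c}
  C→C B C: FOLLOW(C) ⊇ FIRST(B) = {b}; new: +{b}
  C→C B C: FOLLOW(B) ⊇ FIRST(C) = {a,b}; new: +{b}
  S→a B: FOLLOW(B) ⊇ FOLLOW(S) ⊇ {$}; new: +{$}
  S→c A: FOLLOW(A) ⊇ FOLLOW(S) ⊇ {$}; new: +{$}
  S→c C: FOLLOW(C) ⊇ FOLLOW(S) ⊇ {$}; new: +{$}
  S: {$}  A: {$}  B: {$,a,b,c}  C: {$,b}
iter 2: (stable)
  S: {$}  A: {$}  B: {$,a,b,c}  C: {$,b}

FOLLOW(B) = ["$", "a", "b", "c"]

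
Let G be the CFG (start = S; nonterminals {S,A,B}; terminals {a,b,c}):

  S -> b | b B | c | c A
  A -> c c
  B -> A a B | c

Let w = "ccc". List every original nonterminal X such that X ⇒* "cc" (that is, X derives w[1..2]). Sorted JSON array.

Convert to CNF:
  S -> T0 A | T2 B | b | c
  A -> T0 T0
  B -> A X3 | c
  T0 -> c
  T1 -> a
  T2 -> b
  X3 -> T1 B

Fill CYK table bottom-up (cells [i..j] with 1 ≤ i ≤ j ≤ 2 only):
  T[1,1] 'c' = {B,S,T0}  orig:{B,S}
  T[2,2] 'c' = {B,S,T0}  orig:{B,S}
  T[1,2] 'cc' = {A}

Original NTs in T[1,2] deriving "cc": ["A"]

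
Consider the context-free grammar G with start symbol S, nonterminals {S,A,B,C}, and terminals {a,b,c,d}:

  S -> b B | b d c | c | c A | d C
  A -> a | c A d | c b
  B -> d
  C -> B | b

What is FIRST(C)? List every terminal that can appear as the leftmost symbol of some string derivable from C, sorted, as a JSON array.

Compute FIRST by fixpoint:
iter 1:
  A via A→a: +{a}
  A via A→c A d: +{c}
  B via B→d: +{d}
  C via C→B: +{d}
  C via C→b: +{b}
  S via S→b B: +{b}
  S via S→c: +{c}
  S via S→d C: +{d}
  S: {b,c,d}  A: {a,c}  B: {d}  C: {b,d}
iter 2: (stable)
  S: {b,c,d}  A: {a,c}  B: {d}  C: {b,d}

FIRST(C) = ["b", "d"]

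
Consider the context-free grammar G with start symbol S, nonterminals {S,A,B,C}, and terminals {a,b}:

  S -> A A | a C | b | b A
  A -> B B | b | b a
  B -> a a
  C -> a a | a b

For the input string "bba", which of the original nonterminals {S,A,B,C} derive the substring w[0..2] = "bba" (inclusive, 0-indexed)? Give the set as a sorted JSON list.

Convert to CNF:
  S -> A A | T0 A | T1 C | b
  A -> B B | T0 T1 | b
  B -> T1 T1
  C -> T1 T0 | T1 T1
  T0 -> b
  T1 -> a

Fill CYK table bottom-up — only the sub-triangle for w[0..2]:
  T[0,0] 'b' = {A,S,T0}  orig:{A,S}
  T[1,1] 'b' = {A,S,T0}  orig:{A,S}
  T[2,2] 'a' = {T1}  orig:{}
  T[0,1] 'bb' = {S}
  T[1,2] 'ba' = {A}
  T[0,2] 'bba' = {S}

Original NTs in T[0,2] deriving "bba": ["S"]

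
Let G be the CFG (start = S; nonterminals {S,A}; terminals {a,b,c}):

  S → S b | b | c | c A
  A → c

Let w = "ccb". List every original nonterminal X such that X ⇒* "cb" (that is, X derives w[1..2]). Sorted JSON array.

CNF form of G:
  S -> S T0 | T1 A | b | c
  A -> c
  T0 -> b
  T1 -> c

CYK fill — only the sub-triangle for w[1..2]:
  [1..1]={A,S,T1}  "c"  orig:{A,S}
  [2..2]={S,T0}  "b"  orig:{S}
  [1..2]={S}  "cb"

Original NTs in T[1,2] deriving "cb": ["S"]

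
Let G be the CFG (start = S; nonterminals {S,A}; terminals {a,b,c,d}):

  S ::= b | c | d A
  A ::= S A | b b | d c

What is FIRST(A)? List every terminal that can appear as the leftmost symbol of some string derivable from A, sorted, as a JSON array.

Compute FIRST by fixpoint:
[1]
  A via A→b b: +{b}
  A via A→d c: +{d}
  S via S→b: +{b}
  S via S→c: +{c}
  S via S→d A: +{d}
  FIRST[S]={b,c,d}  FIRST[A]={b,d}
[2]
  A via A→S A: +{c}
  FIRST[S]={b,c,d}  FIRST[A]={b,c,d}
[3] (stable)
  FIRST[S]={b,c,d}  FIRST[A]={b,c,d}

FIRST(A) = ["b", "c", "d"]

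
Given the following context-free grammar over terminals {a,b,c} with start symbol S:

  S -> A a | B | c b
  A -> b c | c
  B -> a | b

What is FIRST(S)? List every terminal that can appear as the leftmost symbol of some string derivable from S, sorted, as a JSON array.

FIRST sets, iterate to fixpoint:
[1]
  A via A→b c: +{b}
  A via A→c: +{c}
  B via B→a: +{a}
  B via B→b: +{b}
  S via S→A a: +{b,c}
  S via S→B: +{a}
  FIRST[S]={a,b,c}  FIRST[A]={b,c}  FIRST[B]={a,b}
[2] (stable)
  FIRST[S]={a,b,c}  FIRST[A]={b,c}  FIRST[B]={a,b}

FIRST(S) = ["a", "b", "c"]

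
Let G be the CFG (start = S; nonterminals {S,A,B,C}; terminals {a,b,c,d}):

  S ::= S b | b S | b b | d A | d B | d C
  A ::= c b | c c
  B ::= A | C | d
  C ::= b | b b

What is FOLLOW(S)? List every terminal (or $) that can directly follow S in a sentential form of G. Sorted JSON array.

Compute FIRST by fixpoint:
iter 1:
  A via A→c b: +{c}
  B via B→A: +{c}
  B via B→d: +{d}
  C via C→b: +{b}
  S via S→b S: +{b}
  S via S→d A: +{d}
  S: {b,d}  A: {c}  B: {c,d}  C: {b}
iter 2:
  B via B→C: +{b}
  S: {b,d}  A: {c}  B: {b,c,d}  C: {b}
iter 3: — fixpoint
  S: {b,d}  A: {c}  B: {b,c,d}  C: {b}

Compute FOLLOW by fixpoint:
seed FOLLOW(S) with $
pass 1:
  S→S b: FOLLOW(S) ⊇ FIRST(b) = {b}; new: +{b}
  S→d A: FOLLOW(A) ⊇ FOLLOW(S) ⊇ {$,b}; new: +{$,b}
  S→d B: FOLLOW(B) ⊇ FOLLOW(S) ⊇ {$,b}; new: +{$,b}
  S→d C: FOLLOW(C) ⊇ FOLLOW(S) ⊇ {$,b}; new: +{$,b}
  FOLLOW[S]={$,b}  FOLLOW[A]={$,b}  FOLLOW[B]={$,b}  FOLLOW[C]={$,b}
pass 2: (no change)
  FOLLOW[S]={$,b}  FOLLOW[A]={$,b}  FOLLOW[B]={$,b}  FOLLOW[C]={$,b}

FOLLOW(S) = ["$", "b"]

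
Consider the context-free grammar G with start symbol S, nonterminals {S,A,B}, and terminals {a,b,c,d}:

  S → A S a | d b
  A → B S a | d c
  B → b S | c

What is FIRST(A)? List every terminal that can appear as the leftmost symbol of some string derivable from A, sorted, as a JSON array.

FIRST iteration:
pass 1:
  A via A→d c: +{d}
  B via B→b S: +{b}
  B via B→c: +{c}
  S via S→A S a: +{d}
  FIRST[S]={d}  FIRST[A]={d}  FIRST[B]={b,c}
pass 2:
  A via A→B S a: +{b,c}
  S via S→A S a: +{b,c}
  FIRST[S]={b,c,d}  FIRST[A]={b,c,d}  FIRST[B]={b,c}
pass 3: (no change)
  FIRST[S]={b,c,d}  FIRST[A]={b,c,d}  FIRST[B]={b,c}

FIRST(A) = ["b", "c", "d"]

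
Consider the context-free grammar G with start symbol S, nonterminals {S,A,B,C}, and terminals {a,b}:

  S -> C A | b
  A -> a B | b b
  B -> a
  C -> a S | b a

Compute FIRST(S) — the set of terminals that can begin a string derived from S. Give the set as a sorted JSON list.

FIRST sets, iterate to fixpoint:
round 1:
  A via A→a B: +{a}
  A via A→b b: +{b}
  B via B→a: +{a}
  C via C→a S: +{a}
  C via C→b a: +{b}
  S via S→C A: +{a,b}
  FIRST[S]={a,b}  FIRST[A]={a,b}  FIRST[B]={a}  FIRST[C]={a,b}
round 2: — fixpoint
  FIRST[S]={a,b}  FIRST[A]={a,b}  FIRST[B]={a}  FIRST[C]={a,b}

FIRST(S) = ["a", "b"]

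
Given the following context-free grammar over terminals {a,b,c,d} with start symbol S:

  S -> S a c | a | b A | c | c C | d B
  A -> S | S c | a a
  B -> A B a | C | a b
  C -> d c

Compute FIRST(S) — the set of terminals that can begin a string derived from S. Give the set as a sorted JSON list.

Compute FIRST by fixpoint:
pass 1:
  A via A→a a: +{a}
  B via B→A B a: +{a}
  C via C→d c: +{d}
  S via S→a: +{a}
  S via S→b A: +{b}
  S via S→c: +{c}
  S via S→d B: +{d}
  S: {a,b,c,d}  A: {a}  B: {a}  C: {d}
pass 2:
  A via A→S: +{b,c,d}
  B via B→A B a: +{b,c,d}
  S: {a,b,c,d}  A: {a,b,c,d}  B: {a,b,c,d}  C: {d}
pass 3: done
  S: {a,b,c,d}  A: {a,b,c,d}  B: {a,b,c,d}  C: {d}

FIRST(S) = ["a", "b", "c", "d"]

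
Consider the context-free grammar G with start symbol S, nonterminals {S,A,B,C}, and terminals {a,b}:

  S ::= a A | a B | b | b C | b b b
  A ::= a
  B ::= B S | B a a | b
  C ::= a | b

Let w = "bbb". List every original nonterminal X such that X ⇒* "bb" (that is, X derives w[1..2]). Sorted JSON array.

CNF form of G:
  S -> T0 A | T0 B | T1 C | T1 X3 | b
  A -> a
  B -> B S | B X2 | b
  C -> a | b
  T0 -> a
  T1 -> b
  X2 -> T0 T0
  X3 -> T1 T1

Fill CYK table bottom-up — only the sub-triangle for w[1..2]:
  [1..1]={B,C,S,T1}  "b"  orig:{B,C,S}
  [2..2]={B,C,S,T1}  "b"  orig:{B,C,S}
  [1..2]={B,S,X3}  "bb"  orig:{B,S}

Original NTs in T[1,2] deriving "bb": ["B", "S"]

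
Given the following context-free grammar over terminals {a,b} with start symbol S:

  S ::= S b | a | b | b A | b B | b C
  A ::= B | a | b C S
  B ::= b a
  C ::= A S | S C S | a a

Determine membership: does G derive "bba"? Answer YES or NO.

Convert to CNF:
  S -> S T0 | T0 A | T0 B | T0 C | a | b
  A -> T0 T1 | T0 X2 | a
  B -> T0 T1
  C -> A S | S X3 | T1 T1
  T0 -> b
  T1 -> a
  X2 -> C S
  X3 -> C S

CYK fill:
  cell(0,0) b: {S,T0}  orig:{S}
  cell(1,1) b: {S,T0}  orig:{S}
  cell(2,2) a: {A,S,T1}  orig:{A,S}
  cell(0,1) bb: {S}
  cell(1,2) ba: {A,B,S}
  cell(0,2) bba: {S}

S ∈ T[0,2] ⇒ YES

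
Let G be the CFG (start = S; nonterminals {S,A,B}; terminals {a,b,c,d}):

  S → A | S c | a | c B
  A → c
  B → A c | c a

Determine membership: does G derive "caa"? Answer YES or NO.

CNF form of G:
  S -> S T0 | T0 B | a | c
  A -> c
  B -> A T0 | T0 T1
  T0 -> c
  T1 -> a

CYK table (by increasing span):
  [0..0]={A,S,T0}  "c"  orig:{A,S}
  [1..1]={S,T1}  "a"  orig:{S}
  [2..2]={S,T1}  "a"  orig:{S}
  [0..1]={B}  "ca"
  [1..2]=∅  "aa"
  [0..2]=∅  "caa"

S ∉ T[0,2] ⇒ NO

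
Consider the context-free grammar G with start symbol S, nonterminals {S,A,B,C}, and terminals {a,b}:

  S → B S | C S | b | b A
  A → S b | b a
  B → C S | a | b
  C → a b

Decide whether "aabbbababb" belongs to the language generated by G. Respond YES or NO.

CNF form of G:
  S -> B S | C S | T0 A | b
  A -> S T0 | T0 T1
  B -> C S | a | b
  C -> T1 T0
  T0 -> b
  T1 -> a

Fill CYK table bottom-up:
  cell(0,0) a: {B,T1}  orig:{B}
  cell(1,1) a: {B,T1}  orig:{B}
  cell(2,2) b: {B,S,T0}  orig:{B,S}
  cell(3,3) b: {B,S,T0}  orig:{B,S}
  cell(4,4) b: {B,S,T0}  orig:{B,S}
  cell(5,5) a: {B,T1}  orig:{B}
  cell(6,6) b: {B,S,T0}  orig:{B,S}
  cell(7,7) a: {B,T1}  orig:{B}
  cell(8,8) b: {B,S,T0}  orig:{B,S}
  cell(9,9) b: {B,S,T0}  orig:{B,S}
  cell(0,1) aa: ∅
  cell(1,2) ab: {C,S}
  cell(2,3) bb: {A,S}
  cell(3,4) bb: {A,S}
  cell(4,5) ba: {A}
  cell(5,6) ab: {C,S}
  cell(6,7) ba: {A}
  cell(7,8) ab: {C,S}
  cell(8,9) bb: {A,S}
  cell(0,2) aab: {S}
  cell(1,3) abb: {A,B,S}
  cell(2,4) bbb: {A,S}
  cell(3,5) bba: {S}
  cell(4,6) bab: {S}
  cell(5,7) aba: ∅
  cell(6,8) bab: {S}
  cell(7,9) abb: {A,B,S}
  cell(0,3) aabb: {A,S}
  cell(1,4) abbb: {A,B,S}
  cell(2,5) bbba: {S}
  cell(3,6) bbab: {A,S}
  cell(4,7) baba: ∅
  cell(5,8) abab: {B,S}
  cell(6,9) babb: {A,S}
  cell(0,4) aabbb: {A,S}
  cell(1,5) abbba: {B,S}
  cell(2,6) bbbab: {A,S}
  cell(3,7) bbaba: ∅
  cell(4,8) babab: {S}
  cell(5,9) ababb: {A,B,S}
  cell(0,5) aabbba: {S}
  cell(1,6) abbbab: {A,B,S}
  cell(2,7) bbbaba: ∅
  cell(3,8) bbabab: {S}
  cell(4,9) bababb: {A,S}
  cell(0,6) aabbbab: {A,S}
  cell(1,7) abbbaba: ∅
  cell(2,8) bbbabab: {S}
  cell(3,9) bbababb: {A,S}
  cell(0,7) aabbbaba: ∅
  cell(1,8) abbbabab: {B,S}
  cell(2,9) bbbababb: {A,S}
  cell(0,8) aabbbabab: {S}
  cell(1,9) abbbababb: {A,B,S}
  cell(0,9) aabbbababb: {A,S}

S ∈ T[0,9] ⇒ YES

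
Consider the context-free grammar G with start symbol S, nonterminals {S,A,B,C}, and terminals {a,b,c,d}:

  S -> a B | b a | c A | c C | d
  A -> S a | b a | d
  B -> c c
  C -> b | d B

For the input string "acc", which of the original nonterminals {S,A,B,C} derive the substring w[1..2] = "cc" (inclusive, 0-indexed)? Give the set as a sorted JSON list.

Convert to CNF:
  S -> T0 B | T1 T0 | T2 A | T2 C | d
  A -> S T0 | T1 T0 | d
  B -> T2 T2
  C -> T3 B | b
  T0 -> a
  T1 -> b
  T2 -> c
  T3 -> d

CYK table (by increasing span), restricted to cells inside w[1..2]:
  T[1,1] 'c' = {T2}  orig:{}
  T[2,2] 'c' = {T2}  orig:{}
  T[1,2] 'cc' = {B}

Original NTs in T[1,2] deriving "cc": ["B"]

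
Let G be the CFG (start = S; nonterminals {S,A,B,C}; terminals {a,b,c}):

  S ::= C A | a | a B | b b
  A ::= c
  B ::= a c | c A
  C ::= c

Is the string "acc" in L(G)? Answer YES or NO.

CNF form of G:
  S -> C A | T0 B | T2 T2 | a
  A -> c
  B -> T0 T1 | T1 A
  C -> c
  T0 -> a
  T1 -> c
  T2 -> b

CYK table (by increasing span):
  T[0,0] 'a' = {S,T0}  orig:{S}
  T[1,1] 'c' = {A,C,T1}  orig:{A,C}
  T[2,2] 'c' = {A,C,T1}  orig:{A,C}
  T[0,1] 'ac' = {B}
  T[1,2] 'cc' = {B,S}
  T[0,2] 'acc' = {S}

S ∈ T[0,2] ⇒ YES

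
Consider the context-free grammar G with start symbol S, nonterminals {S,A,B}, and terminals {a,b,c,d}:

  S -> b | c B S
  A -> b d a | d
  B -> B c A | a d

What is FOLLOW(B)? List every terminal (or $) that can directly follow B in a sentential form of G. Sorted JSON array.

FIRST iteration:
iter 1:
  A via A→b d a: +{b}
  A via A→d: +{d}
  B via B→a d: +{a}
  S via S→b: +{b}
  S via S→c B S: +{c}
  S: {b,c}  A: {b,d}  B: {a}
iter 2: (stable)
  S: {b,c}  A: {b,d}  B: {a}

FOLLOW iteration:
FOLLOW(S) := {$}
[1]
  B→B c A: FOLLOW(B) ⊇ FIRST(c) = {c}; new: +{c}
  B→B c A: FOLLOW(A) ⊇ FOLLOW(B) ⊇ {c}; new: +{c}
  S→c B S: FOLLOW(B) ⊇ FIRST(S) = {b,c}; new: +{b}
  S: {$}  A: {c}  B: {b,c}
[2]
  B→B c A: FOLLOW(A) ⊇ FOLLOW(B) ⊇ {b,c}; new: +{b}
  S: {$}  A: {b,c}  B: {b,c}
[3] (stable)
  S: {$}  A: {b,c}  B: {b,c}

FOLLOW(B) = ["b", "c"]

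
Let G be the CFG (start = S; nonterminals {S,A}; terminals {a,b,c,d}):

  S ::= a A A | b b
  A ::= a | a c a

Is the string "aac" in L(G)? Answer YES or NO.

CNF form of G:
  S -> T0 X4 | T2 T2
  A -> T0 X3 | a
  T0 -> a
  T1 -> c
  T2 -> b
  X3 -> T1 T0
  X4 -> A A

Fill CYK table bottom-up:
  T[0,0] 'a' = {A,T0}  orig:{A}
  T[1,1] 'a' = {A,T0}  orig:{A}
  T[2,2] 'c' = {T1}  orig:{}
  T[0,1] 'aa' = {X4}  orig:{}
  T[1,2] 'ac' = ∅
  T[0,2] 'aac' = ∅

S ∉ T[0,2] ⇒ NO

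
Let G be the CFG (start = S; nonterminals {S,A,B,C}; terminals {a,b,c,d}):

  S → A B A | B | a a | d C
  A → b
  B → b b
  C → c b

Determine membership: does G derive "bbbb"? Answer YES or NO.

Convert to CNF:
  S -> A X4 | T0 T0 | T2 T2 | T3 C
  A -> b
  B -> T0 T0
  C -> T1 T0
  T0 -> b
  T1 -> c
  T2 -> a
  T3 -> d
  X4 -> B A

Fill CYK table bottom-up:
  [0..0]={A,T0}  "b"  orig:{A}
  [1..1]={A,T0}  "b"  orig:{A}
  [2..2]={A,T0}  "b"  orig:{A}
  [3..3]={A,T0}  "b"  orig:{A}
  [0..1]={B,S}  "bb"
  [1..2]={B,S}  "bb"
  [2..3]={B,S}  "bb"
  [0..2]={X4}  "bbb"  orig:{}
  [1..3]={X4}  "bbb"  orig:{}
  [0..3]={S}  "bbbb"

S ∈ T[0,3] ⇒ YES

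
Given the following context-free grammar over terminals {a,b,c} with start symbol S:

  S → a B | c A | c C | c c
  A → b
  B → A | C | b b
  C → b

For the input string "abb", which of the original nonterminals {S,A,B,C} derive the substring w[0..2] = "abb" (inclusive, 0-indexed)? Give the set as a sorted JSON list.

Convert to CNF:
  S -> T1 B | T2 A | T2 C | T2 T2
  A -> b
  B -> T0 T0 | b
  C -> b
  T0 -> b
  T1 -> a
  T2 -> c

Fill CYK table bottom-up (cells [i..j] with 0 ≤ i ≤ j ≤ 2 only):
  T[0,0] 'a' = {T1}  orig:{}
  T[1,1] 'b' = {A,B,C,T0}  orig:{A,B,C}
  T[2,2] 'b' = {A,B,C,T0}  orig:{A,B,C}
  T[0,1] 'ab' = {S}
  T[1,2] 'bb' = {B}
  T[0,2] 'abb' = {S}

Original NTs in T[0,2] deriving "abb": ["S"]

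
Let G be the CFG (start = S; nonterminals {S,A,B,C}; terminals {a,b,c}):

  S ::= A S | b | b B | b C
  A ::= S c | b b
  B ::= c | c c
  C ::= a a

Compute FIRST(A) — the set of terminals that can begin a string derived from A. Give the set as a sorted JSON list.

Compute FIRST by fixpoint:
[1]
  A via A→b b: +{b}
  B via B→c: +{c}
  C via C→a a: +{a}
  S via S→A S: +{b}
  S: {b}  A: {b}  B: {c}  C: {a}
[2] (stable)
  S: {b}  A: {b}  B: {c}  C: {a}

FIRST(A) = ["b"]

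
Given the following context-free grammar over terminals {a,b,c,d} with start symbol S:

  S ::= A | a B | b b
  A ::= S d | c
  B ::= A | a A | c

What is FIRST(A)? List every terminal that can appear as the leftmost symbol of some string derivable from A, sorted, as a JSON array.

Compute FIRST by fixpoint:
round 1:
  A via A→c: +{c}
  B via B→A: +{c}
  B via B→a A: +{a}
  S via S→A: +{c}
  S via S→a B: +{a}
  S via S→b b: +{b}
  FIRST[S]={a,b,c}  FIRST[A]={c}  FIRST[B]={a,c}
round 2:
  A via A→S d: +{a,b}
  B via B→A: +{b}
  FIRST[S]={a,b,c}  FIRST[A]={a,b,c}  FIRST[B]={a,b,c}
round 3: — fixpoint
  FIRST[S]={a,b,c}  FIRST[A]={a,b,c}  FIRST[B]={a,b,c}

FIRST(A) = ["a", "b", "c"]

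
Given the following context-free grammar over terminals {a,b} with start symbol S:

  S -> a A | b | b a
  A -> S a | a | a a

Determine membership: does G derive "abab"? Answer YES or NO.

Convert to CNF:
  S -> T0 A | T1 T0 | b
  A -> S T0 | T0 T0 | a
  T0 -> a
  T1 -> b

Fill CYK table bottom-up:
  T[0,0] 'a' = {A,T0}  orig:{A}
  T[1,1] 'b' = {S,T1}  orig:{S}
  T[2,2] 'a' = {A,T0}  orig:{A}
  T[3,3] 'b' = {S,T1}  orig:{S}
  T[0,1] 'ab' = ∅
  T[1,2] 'ba' = {A,S}
  T[2,3] 'ab' = ∅
  T[0,2] 'aba' = {S}
  T[1,3] 'bab' = ∅
  T[0,3] 'abab' = ∅

S ∉ T[0,3] ⇒ NO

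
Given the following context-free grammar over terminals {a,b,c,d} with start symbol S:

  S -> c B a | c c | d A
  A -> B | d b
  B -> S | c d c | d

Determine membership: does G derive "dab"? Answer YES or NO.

Convert to CNF:
  S -> T0 T0 | T0 X8 | T2 A
  A -> T0 T0 | T0 X4 | T0 X5 | T2 A | T2 T3 | d
  B -> T0 T0 | T0 X6 | T0 X7 | T2 A | d
  T0 -> c
  T1 -> a
  T2 -> d
  T3 -> b
  X4 -> B T1
  X5 -> T2 T0
  X6 -> B T1
  X7 -> T2 T0
  X8 -> B T1

Fill CYK table bottom-up:
  T[0,0] 'd' = {A,B,T2}  orig:{A,B}
  T[1,1] 'a' = {T1}  orig:{}
  T[2,2] 'b' = {T3}  orig:{}
  T[0,1] 'da' = {X4,X6,X8}  orig:{}
  T[1,2] 'ab' = ∅
  T[0,2] 'dab' = ∅

S ∉ T[0,2] ⇒ NO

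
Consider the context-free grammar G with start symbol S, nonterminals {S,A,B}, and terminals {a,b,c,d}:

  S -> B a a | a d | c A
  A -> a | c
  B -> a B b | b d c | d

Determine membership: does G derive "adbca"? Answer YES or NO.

Convert to CNF:
  S -> B X6 | T0 T2 | T3 A
  A -> a | c
  B -> T0 X4 | T1 X5 | d
  T0 -> a
  T1 -> b
  T2 -> d
  T3 -> c
  X4 -> B T1
  X5 -> T2 T3
  X6 -> T0 T0

CYK fill:
  [0..0]={A,T0}  "a"  orig:{A}
  [1..1]={B,T2}  "d"  orig:{B}
  [2..2]={T1}  "b"  orig:{}
  [3..3]={A,T3}  "c"  orig:{A}
  [4..4]={A,T0}  "a"  orig:{A}
  [0..1]={S}  "ad"
  [1..2]={X4}  "db"  orig:{}
  [2..3]=∅  "bc"
  [3..4]={S}  "ca"
  [0..2]={B}  "adb"
  [1..3]=∅  "dbc"
  [2..4]=∅  "bca"
  [0..3]=∅  "adbc"
  [1..4]=∅  "dbca"
  [0..4]=∅  "adbca"

S ∉ T[0,4] ⇒ NO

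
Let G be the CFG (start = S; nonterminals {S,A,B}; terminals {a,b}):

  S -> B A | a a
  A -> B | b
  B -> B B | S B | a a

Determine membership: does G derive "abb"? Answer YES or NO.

Convert to CNF:
  S -> B A | T0 T0
  A -> B B | S B | T0 T0 | b
  B -> B B | S B | T0 T0
  T0 -> a

Fill CYK table bottom-up:
  cell(0,0) a: {T0}  orig:{}
  cell(1,1) b: {A}
  cell(2,2) b: {A}
  cell(0,1) ab: ∅
  cell(1,2) bb: ∅
  cell(0,2) abb: ∅

S ∉ T[0,2] ⇒ NO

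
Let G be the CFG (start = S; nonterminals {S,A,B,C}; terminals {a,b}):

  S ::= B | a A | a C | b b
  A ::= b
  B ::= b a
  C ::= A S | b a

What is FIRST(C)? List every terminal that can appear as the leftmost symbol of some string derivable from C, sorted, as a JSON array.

FIRST sets, iterate to fixpoint:
[1]
  A via A→b: +{b}
  B via B→b a: +{b}
  C via C→A S: +{b}
  S via S→B: +{b}
  S via S→a A: +{a}
  FIRST(S)={a,b}  FIRST(A)={b}  FIRST(B)={b}  FIRST(C)={b}
[2] (stable)
  FIRST(S)={a,b}  FIRST(A)={b}  FIRST(B)={b}  FIRST(C)={b}

FIRST(C) = ["b"]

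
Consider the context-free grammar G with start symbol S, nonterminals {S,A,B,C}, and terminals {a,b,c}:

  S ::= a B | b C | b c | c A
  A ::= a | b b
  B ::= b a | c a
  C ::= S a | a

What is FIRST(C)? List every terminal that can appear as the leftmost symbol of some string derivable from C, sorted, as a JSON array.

Compute FIRST by fixpoint:
round 1:
  A via A→a: +{a}
  A via A→b b: +{b}
  B via B→b a: +{b}
  B via B→c a: +{c}
  C via C→a: +{a}
  S via S→a B: +{a}
  S via S→b C: +{b}
  S via S→c A: +{c}
  FIRST(S)={a,b,c}  FIRST(A)={a,b}  FIRST(B)={b,c}  FIRST(C)={a}
round 2:
  C via C→S a: +{b,c}
  FIRST(S)={a,b,c}  FIRST(A)={a,b}  FIRST(B)={b,c}  FIRST(C)={a,b,c}
round 3: done
  FIRST(S)={a,b,c}  FIRST(A)={a,b}  FIRST(B)={b,c}  FIRST(C)={a,b,c}

FIRST(C) = ["a", "b", "c"]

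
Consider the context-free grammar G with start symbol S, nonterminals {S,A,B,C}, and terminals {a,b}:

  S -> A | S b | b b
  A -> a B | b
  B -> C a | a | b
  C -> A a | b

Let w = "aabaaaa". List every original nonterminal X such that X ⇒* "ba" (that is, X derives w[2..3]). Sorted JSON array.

Convert to CNF:
  S -> S T1 | T0 B | T1 T1 | b
  A -> T0 B | b
  B -> C T0 | a | b
  C -> A T0 | b
  T0 -> a
  T1 -> b

CYK table (by increasing span), restricted to cells inside w[2..3]:
  cell(2,2) b: {A,B,C,S,T1}  orig:{A,B,C,S}
  cell(3,3) a: {B,T0}  orig:{B}
  cell(2,3) ba: {B,C}

Original NTs in T[2,3] deriving "ba": ["B", "C"]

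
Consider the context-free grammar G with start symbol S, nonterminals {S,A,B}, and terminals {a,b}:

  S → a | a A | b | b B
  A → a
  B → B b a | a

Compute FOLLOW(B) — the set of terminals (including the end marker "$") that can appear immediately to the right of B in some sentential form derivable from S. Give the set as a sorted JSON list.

Compute FIRST by fixpoint:
round 1:
  A via A→a: +{a}
  B via B→a: +{a}
  S via S→a: +{a}
  S via S→b: +{b}
  S: {a,b}  A: {a}  B: {a}
round 2: (stable)
  S: {a,b}  A: {a}  B: {a}

Compute FOLLOW by fixpoint:
seed FOLLOW(S) with $
iter 1:
  B→B b a: FOLLOW(B) ⊇ FIRST(b) = {b}; new: +{b}
  S→a A: FOLLOW(A) ⊇ FOLLOW(S) ⊇ {$}; new: +{$}
  S→b B: FOLLOW(B) ⊇ FOLLOW(S) ⊇ {$}; new: +{$}
  FOLLOW[S]={$}  FOLLOW[A]={$}  FOLLOW[B]={$,b}
iter 2: (no change)
  FOLLOW[S]={$}  FOLLOW[A]={$}  FOLLOW[B]={$,b}

FOLLOW(B) = ["$", "b"]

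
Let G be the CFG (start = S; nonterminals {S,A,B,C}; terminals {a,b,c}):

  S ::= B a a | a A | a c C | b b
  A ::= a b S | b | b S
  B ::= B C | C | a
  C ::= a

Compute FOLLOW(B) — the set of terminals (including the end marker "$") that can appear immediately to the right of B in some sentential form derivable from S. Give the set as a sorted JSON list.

FIRST iteration:
[1]
  A via A→a b S: +{a}
  A via A→b: +{b}
  B via B→a: +{a}
  C via C→a: +{a}
  S via S→B a a: +{a}
  S via S→b b: +{b}
  FIRST(S)={a,b}  FIRST(A)={a,b}  FIRST(B)={a}  FIRST(C)={a}
[2] — fixpoint
  FIRST(S)={a,b}  FIRST(A)={a,b}  FIRST(B)={a}  FIRST(C)={a}

FOLLOW iteration:
initialize: $ ∈ FOLLOW(S)
iter 1:
  B→B C: FOLLOW(B) ⊇ FIRST(C) = {a}; new: +{a}
  B→B C: FOLLOW(C) ⊇ FOLLOW(B) ⊇ {a}; new: +{a}
  S→a A: FOLLOW(A) ⊇ FOLLOW(S) ⊇ {$}; new: +{$}
  S→a c C: FOLLOW(C) ⊇ FOLLOW(S) ⊇ {$}; new: +{$}
  FOLLOW[S]={$}  FOLLOW[A]={$}  FOLLOW[B]={a}  FOLLOW[C]={$,a}
iter 2: done
  FOLLOW[S]={$}  FOLLOW[A]={$}  FOLLOW[B]={a}  FOLLOW[C]={$,a}

FOLLOW(B) = ["a"]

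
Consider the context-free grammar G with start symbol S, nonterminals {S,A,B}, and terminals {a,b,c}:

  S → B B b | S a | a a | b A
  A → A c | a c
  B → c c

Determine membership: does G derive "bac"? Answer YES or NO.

CNF form of G:
  S -> B X3 | S T1 | T1 T1 | T2 A
  A -> A T0 | T1 T0
  B -> T0 T0
  T0 -> c
  T1 -> a
  T2 -> b
  X3 -> B T2

Fill CYK table bottom-up:
  [0..0]={T2}  "b"  orig:{}
  [1..1]={T1}  "a"  orig:{}
  [2..2]={T0}  "c"  orig:{}
  [0..1]=∅  "ba"
  [1..2]={A}  "ac"
  [0..2]={S}  "bac"

S ∈ T[0,2] ⇒ YES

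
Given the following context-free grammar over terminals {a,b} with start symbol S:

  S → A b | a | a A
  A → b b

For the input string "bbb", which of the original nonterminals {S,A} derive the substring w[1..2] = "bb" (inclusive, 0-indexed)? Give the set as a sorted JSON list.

Convert to CNF:
  S -> A T0 | T1 A | a
  A -> T0 T0
  T0 -> b
  T1 -> a

CYK table (by increasing span) — only the sub-triangle for w[1..2]:
  cell(1,1) b: {T0}  orig:{}
  cell(2,2) b: {T0}  orig:{}
  cell(1,2) bb: {A}

Original NTs in T[1,2] deriving "bb": ["A"]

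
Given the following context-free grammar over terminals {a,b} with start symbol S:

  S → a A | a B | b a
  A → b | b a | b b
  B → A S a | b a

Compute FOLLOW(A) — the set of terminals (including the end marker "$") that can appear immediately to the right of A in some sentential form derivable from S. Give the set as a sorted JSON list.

FIRST sets, iterate to fixpoint:
pass 1:
  A via A→b: +{b}
  B via B→A S a: +{b}
  S via S→a A: +{a}
  S via S→b a: +{b}
  FIRST[S]={a,b}  FIRST[A]={b}  FIRST[B]={b}
pass 2: — fixpoint
  FIRST[S]={a,b}  FIRST[A]={b}  FIRST[B]={b}

Compute FOLLOW by fixpoint:
seed FOLLOW(S) with $
round 1:
  B→A S a: FOLLOW(A) ⊇ FIRST(S) = {a,b}; new: +{a,b}
  B→A S a: FOLLOW(S) ⊇ FIRST(a) = {a}; new: +{a}
  S→a A: FOLLOW(A) ⊇ FOLLOW(S) ⊇ {$,a}; new: +{$}
  S→a B: FOLLOW(B) ⊇ FOLLOW(S) ⊇ {$,a}; new: +{$,a}
  S: {$,a}  A: {$,a,b}  B: {$,a}
round 2: — fixpoint
  S: {$,a}  A: {$,a,b}  B: {$,a}

FOLLOW(A) = ["$", "a", "b"]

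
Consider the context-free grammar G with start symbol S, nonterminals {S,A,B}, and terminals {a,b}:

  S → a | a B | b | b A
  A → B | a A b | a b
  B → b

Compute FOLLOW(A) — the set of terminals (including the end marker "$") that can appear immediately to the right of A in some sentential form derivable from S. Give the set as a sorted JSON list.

FIRST sets, iterate to fixpoint:
round 1:
  A via A→a A b: +{a}
  B via B→b: +{b}
  S via S→a: +{a}
  S via S→b: +{b}
  FIRST[S]={a,b}  FIRST[A]={a}  FIRST[B]={b}
round 2:
  A via A→B: +{b}
  FIRST[S]={a,b}  FIRST[A]={a,b}  FIRST[B]={b}
round 3: (stable)
  FIRST[S]={a,b}  FIRST[A]={a,b}  FIRST[B]={b}

FOLLOW sets:
initialize: $ ∈ FOLLOW(S)
pass 1:
  A→a A b: FOLLOW(A) ⊇ FIRST(b) = {b}; new: +{b}
  S→a B: FOLLOW(B) ⊇ FOLLOW(S) ⊇ {$}; new: +{$}
  S→b A: FOLLOW(A) ⊇ FOLLOW(S) ⊇ {$}; new: +{$}
  FOLLOW(S)={$}  FOLLOW(A)={$,b}  FOLLOW(B)={$}
pass 2:
  A→B: FOLLOW(B) ⊇ FOLLOW(A) ⊇ {$,b}; new: +{b}
  FOLLOW(S)={$}  FOLLOW(A)={$,b}  FOLLOW(B)={$,b}
pass 3: — fixpoint
  FOLLOW(S)={$}  FOLLOW(A)={$,b}  FOLLOW(B)={$,b}

FOLLOW(A) = ["$", "b"]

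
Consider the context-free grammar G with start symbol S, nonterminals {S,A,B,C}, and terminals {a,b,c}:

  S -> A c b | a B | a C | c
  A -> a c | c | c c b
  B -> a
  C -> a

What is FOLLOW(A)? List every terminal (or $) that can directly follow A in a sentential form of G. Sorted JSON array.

Compute FIRST by fixpoint:
iter 1:
  A via A→a c: +{a}
  A via A→c: +{c}
  B via B→a: +{a}
  C via C→a: +{a}
  S via S→A c b: +{a,c}
  FIRST[S]={a,c}  FIRST[A]={a,c}  FIRST[B]={a}  FIRST[C]={a}
iter 2: (no change)
  FIRST[S]={a,c}  FIRST[A]={a,c}  FIRST[B]={a}  FIRST[C]={a}

FOLLOW sets:
FOLLOW(S) := {$}
pass 1:
  S→A c b: FOLLOW(A) ⊇ FIRST(c) = {c}; new: +{c}
  S→a B: FOLLOW(B) ⊇ FOLLOW(S) ⊇ {$}; new: +{$}
  S→a C: FOLLOW(C) ⊇ FOLLOW(S) ⊇ {$}; new: +{$}
  FOLLOW(S)={$}  FOLLOW(A)={c}  FOLLOW(B)={$}  FOLLOW(C)={$}
pass 2: (no change)
  FOLLOW(S)={$}  FOLLOW(A)={c}  FOLLOW(B)={$}  FOLLOW(C)={$}

FOLLOW(A) = ["c"]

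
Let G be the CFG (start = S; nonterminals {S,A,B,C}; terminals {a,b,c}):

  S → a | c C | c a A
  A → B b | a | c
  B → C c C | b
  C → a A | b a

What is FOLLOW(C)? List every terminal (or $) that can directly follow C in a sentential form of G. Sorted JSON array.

Compute FIRST by fixpoint:
[1]
  A via A→a: +{a}
  A via A→c: +{c}
  B via B→b: +{b}
  C via C→a A: +{a}
  C via C→b a: +{b}
  S via S→a: +{a}
  S via S→c C: +{c}
  FIRST(S)={a,c}  FIRST(A)={a,c}  FIRST(B)={b}  FIRST(C)={a,b}
[2]
  A via A→B b: +{b}
  B via B→C c C: +{a}
  FIRST(S)={a,c}  FIRST(A)={a,b,c}  FIRST(B)={a,b}  FIRST(C)={a,b}
[3] (stable)
  FIRST(S)={a,c}  FIRST(A)={a,b,c}  FIRST(B)={a,b}  FIRST(C)={a,b}

FOLLOW iteration:
initialize: $ ∈ FOLLOW(S)
iter 1:
  A→B b: FOLLOW(B) ⊇ FIRST(b) = {b}; new: +{b}
  B→C c C: FOLLOW(C) ⊇ FIRST(c) = {c}; new: +{c}
  B→C c C: FOLLOW(C) ⊇ FOLLOW(B) ⊇ {b}; new: +{b}
  C→a A: FOLLOW(A) ⊇ FOLLOW(C) ⊇ {b,c}; new: +{b,c}
  S→c C: FOLLOW(C) ⊇ FOLLOW(S) ⊇ {$}; new: +{$}
  S→c a A: FOLLOW(A) ⊇ FOLLOW(S) ⊇ {$}; new: +{$}
  FOLLOW[S]={$}  FOLLOW[A]={$,b,c}  FOLLOW[B]={b}  FOLLOW[C]={$,b,c}
iter 2: done
  FOLLOW[S]={$}  FOLLOW[A]={$,b,c}  FOLLOW[B]={b}  FOLLOW[C]={$,b,c}

FOLLOW(C) = ["$", "b", "c"]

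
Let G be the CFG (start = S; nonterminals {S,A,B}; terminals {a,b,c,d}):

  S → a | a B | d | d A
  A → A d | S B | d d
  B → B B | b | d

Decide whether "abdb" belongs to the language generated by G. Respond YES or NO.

CNF form of G:
  S -> T0 A | T1 B | a | d
  A -> A T0 | S B | T0 T0
  B -> B B | b | d
  T0 -> d
  T1 -> a

Fill CYK table bottom-up:
  [0..0]={S,T1}  "a"  orig:{S}
  [1..1]={B}  "b"
  [2..2]={B,S,T0}  "d"  orig:{B,S}
  [3..3]={B}  "b"
  [0..1]={A,S}  "ab"
  [1..2]={B}  "bd"
  [2..3]={A,B}  "db"
  [0..2]={A,S}  "abd"
  [1..3]={B}  "bdb"
  [0..3]={A,S}  "abdb"

S ∈ T[0,3] ⇒ YES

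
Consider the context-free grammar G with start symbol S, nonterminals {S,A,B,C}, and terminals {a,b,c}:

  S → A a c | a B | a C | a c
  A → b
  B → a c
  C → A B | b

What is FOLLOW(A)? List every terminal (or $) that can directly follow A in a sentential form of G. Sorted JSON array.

Compute FIRST by fixpoint:
pass 1:
  A via A→b: +{b}
  B via B→a c: +{a}
  C via C→A B: +{b}
  S via S→A a c: +{b}
  S via S→a B: +{a}
  S: {a,b}  A: {b}  B: {a}  C: {b}
pass 2: (stable)
  S: {a,b}  A: {b}  B: {a}  C: {b}

Compute FOLLOW by fixpoint:
initialize: $ ∈ FOLLOW(S)
[1]
  C→A B: FOLLOW(A) ⊇ FIRST(B) = {a}; new: +{a}
  S→a B: FOLLOW(B) ⊇ FOLLOW(S) ⊇ {$}; new: +{$}
  S→a C: FOLLOW(C) ⊇ FOLLOW(S) ⊇ {$}; new: +{$}
  FOLLOW(S)={$}  FOLLOW(A)={a}  FOLLOW(B)={$}  FOLLOW(C)={$}
[2] (stable)
  FOLLOW(S)={$}  FOLLOW(A)={a}  FOLLOW(B)={$}  FOLLOW(C)={$}

FOLLOW(A) = ["a"]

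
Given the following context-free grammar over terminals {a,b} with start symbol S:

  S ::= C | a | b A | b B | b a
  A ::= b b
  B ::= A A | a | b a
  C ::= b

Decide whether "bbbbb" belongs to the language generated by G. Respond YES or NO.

CNF form of G:
  S -> T0 A | T0 B | T0 T1 | a | b
  A -> T0 T0
  B -> A A | T0 T1 | a
  C -> b
  T0 -> b
  T1 -> a

CYK fill:
  T[0,0] 'b' = {C,S,T0}  orig:{C,S}
  T[1,1] 'b' = {C,S,T0}  orig:{C,S}
  T[2,2] 'b' = {C,S,T0}  orig:{C,S}
  T[3,3] 'b' = {C,S,T0}  orig:{C,S}
  T[4,4] 'b' = {C,S,T0}  orig:{C,S}
  T[0,1] 'bb' = {A}
  T[1,2] 'bb' = {A}
  T[2,3] 'bb' = {A}
  T[3,4] 'bb' = {A}
  T[0,2] 'bbb' = {S}
  T[1,3] 'bbb' = {S}
  T[2,4] 'bbb' = {S}
  T[0,3] 'bbbb' = {B}
  T[1,4] 'bbbb' = {B}
  T[0,4] 'bbbbb' = {S}

S ∈ T[0,4] ⇒ YES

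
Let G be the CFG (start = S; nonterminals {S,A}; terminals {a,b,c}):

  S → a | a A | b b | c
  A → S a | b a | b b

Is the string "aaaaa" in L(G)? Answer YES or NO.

CNF form of G:
  S -> T0 A | T1 T1 | a | c
  A -> S T0 | T1 T0 | T1 T1
  T0 -> a
  T1 -> b

Fill CYK table bottom-up:
  cell(0,0) a: {S,T0}  orig:{S}
  cell(1,1) a: {S,T0}  orig:{S}
  cell(2,2) a: {S,T0}  orig:{S}
  cell(3,3) a: {S,T0}  orig:{S}
  cell(4,4) a: {S,T0}  orig:{S}
  cell(0,1) aa: {A}
  cell(1,2) aa: {A}
  cell(2,3) aa: {A}
  cell(3,4) aa: {A}
  cell(0,2) aaa: {S}
  cell(1,3) aaa: {S}
  cell(2,4) aaa: {S}
  cell(0,3) aaaa: {A}
  cell(1,4) aaaa: {A}
  cell(0,4) aaaaa: {S}

S ∈ T[0,4] ⇒ YES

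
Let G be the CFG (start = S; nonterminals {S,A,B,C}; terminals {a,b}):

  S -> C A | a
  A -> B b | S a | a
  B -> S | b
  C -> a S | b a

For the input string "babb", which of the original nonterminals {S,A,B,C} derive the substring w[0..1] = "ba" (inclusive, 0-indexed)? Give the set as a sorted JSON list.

CNF form of G:
  S -> C A | a
  A -> B T0 | S T1 | a
  B -> C A | a | b
  C -> T0 T1 | T1 S
  T0 -> b
  T1 -> a

Fill CYK table bottom-up (cells [i..j] with 0 ≤ i ≤ j ≤ 1 only):
  T[0,0] 'b' = {B,T0}  orig:{B}
  T[1,1] 'a' = {A,B,S,T1}  orig:{A,B,S}
  T[0,1] 'ba' = {C}

Original NTs in T[0,1] deriving "ba": ["C"]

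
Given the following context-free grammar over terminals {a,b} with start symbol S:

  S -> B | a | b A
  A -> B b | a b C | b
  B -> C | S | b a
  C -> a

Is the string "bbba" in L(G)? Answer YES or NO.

CNF form of G:
  S -> T0 A | T0 T1 | a
  A -> B T0 | T1 X2 | b
  B -> T0 A | T0 T1 | a
  C -> a
  T0 -> b
  T1 -> a
  X2 -> T0 C

CYK table (by increasing span):
  cell(0,0) b: {A,T0}  orig:{A}
  cell(1,1) b: {A,T0}  orig:{A}
  cell(2,2) b: {A,T0}  orig:{A}
  cell(3,3) a: {B,C,S,T1}  orig:{B,C,S}
  cell(0,1) bb: {B,S}
  cell(1,2) bb: {B,S}
  cell(2,3) ba: {B,S,X2}  orig:{B,S}
  cell(0,2) bbb: {A}
  cell(1,3) bba: ∅
  cell(0,3) bbba: ∅

S ∉ T[0,3] ⇒ NO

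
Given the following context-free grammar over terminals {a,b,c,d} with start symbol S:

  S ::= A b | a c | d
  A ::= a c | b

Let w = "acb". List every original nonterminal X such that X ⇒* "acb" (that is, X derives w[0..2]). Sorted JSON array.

CNF form of G:
  S -> A T2 | T0 T1 | d
  A -> T0 T1 | b
  T0 -> a
  T1 -> c
  T2 -> b

Fill CYK table bottom-up (cells [i..j] with 0 ≤ i ≤ j ≤ 2 only):
  T[0,0] 'a' = {T0}  orig:{}
  T[1,1] 'c' = {T1}  orig:{}
  T[2,2] 'b' = {A,T2}  orig:{A}
  T[0,1] 'ac' = {A,S}
  T[1,2] 'cb' = ∅
  T[0,2] 'acb' = {S}

Original NTs in T[0,2] deriving "acb": ["S"]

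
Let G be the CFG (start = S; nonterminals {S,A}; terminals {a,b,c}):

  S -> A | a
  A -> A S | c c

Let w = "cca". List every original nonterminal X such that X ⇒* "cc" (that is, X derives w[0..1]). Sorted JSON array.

CNF form of G:
  S -> A S | T0 T0 | a
  A -> A S | T0 T0
  T0 -> c

CYK fill — only the sub-triangle for w[0..1]:
  [0..0]={T0}  "c"  orig:{}
  [1..1]={T0}  "c"  orig:{}
  [0..1]={A,S}  "cc"

Original NTs in T[0,1] deriving "cc": ["A", "S"]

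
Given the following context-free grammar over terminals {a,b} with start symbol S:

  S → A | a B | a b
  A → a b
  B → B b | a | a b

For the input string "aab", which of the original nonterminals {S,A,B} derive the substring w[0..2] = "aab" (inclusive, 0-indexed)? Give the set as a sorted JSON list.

CNF form of G:
  S -> T0 B | T0 T1
  A -> T0 T1
  B -> B T1 | T0 T1 | a
  T0 -> a
  T1 -> b

Fill CYK table bottom-up, restricted to cells inside w[0..2]:
  T[0,0] 'a' = {B,T0}  orig:{B}
  T[1,1] 'a' = {B,T0}  orig:{B}
  T[2,2] 'b' = {T1}  orig:{}
  T[0,1] 'aa' = {S}
  T[1,2] 'ab' = {A,B,S}
  T[0,2] 'aab' = {S}

Original NTs in T[0,2] deriving "aab": ["S"]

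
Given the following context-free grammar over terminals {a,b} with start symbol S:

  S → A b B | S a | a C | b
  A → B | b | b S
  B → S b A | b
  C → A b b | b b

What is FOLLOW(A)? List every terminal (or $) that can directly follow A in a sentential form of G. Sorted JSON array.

FIRST sets, iterate to fixpoint:
pass 1:
  A via A→b: +{b}
  B via B→b: +{b}
  C via C→A b b: +{b}
  S via S→A b B: +{b}
  S via S→a C: +{a}
  FIRST[S]={a,b}  FIRST[A]={b}  FIRST[B]={b}  FIRST[C]={b}
pass 2:
  B via B→S b A: +{a}
  FIRST[S]={a,b}  FIRST[A]={b}  FIRST[B]={a,b}  FIRST[C]={b}
pass 3:
  A via A→B: +{a}
  C via C→A b b: +{a}
  FIRST[S]={a,b}  FIRST[A]={a,b}  FIRST[B]={a,b}  FIRST[C]={a,b}
pass 4: (no change)
  FIRST[S]={a,b}  FIRST[A]={a,b}  FIRST[B]={a,b}  FIRST[C]={a,b}

Compute FOLLOW by fixpoint:
FOLLOW(S) := {$}
iter 1:
  B→S b A: FOLLOW(S) ⊇ FIRST(b) = {b}; new: +{b}
  C→A b b: FOLLOW(A) ⊇ FIRST(b) = {b}; new: +{b}
  S→A b B: FOLLOW(B) ⊇ FOLLOW(S) ⊇ {$,b}; new: +{$,b}
  S→S a: FOLLOW(S) ⊇ FIRST(a) = {a}; new: +{a}
  S→a C: FOLLOW(C) ⊇ FOLLOW(S) ⊇ {$,a,b}; new: +{$,a,b}
  FOLLOW(S)={$,a,b}  FOLLOW(A)={b}  FOLLOW(B)={$,b}  FOLLOW(C)={$,a,b}
iter 2:
  B→S b A: FOLLOW(A) ⊇ FOLLOW(B) ⊇ {$,b}; new: +{$}
  S→A b B: FOLLOW(B) ⊇ FOLLOW(S) ⊇ {$,a,b}; new: +{a}
  FOLLOW(S)={$,a,b}  FOLLOW(A)={$,b}  FOLLOW(B)={$,a,b}  FOLLOW(C)={$,a,b}
iter 3:
  B→S b A: FOLLOW(A) ⊇ FOLLOW(B) ⊇ {$,a,b}; new: +{a}
  FOLLOW(S)={$,a,b}  FOLLOW(A)={$,a,b}  FOLLOW(B)={$,a,b}  FOLLOW(C)={$,a,b}
iter 4: done
  FOLLOW(S)={$,a,b}  FOLLOW(A)={$,a,b}  FOLLOW(B)={$,a,b}  FOLLOW(C)={$,a,b}

FOLLOW(A) = ["$", "a", "b"]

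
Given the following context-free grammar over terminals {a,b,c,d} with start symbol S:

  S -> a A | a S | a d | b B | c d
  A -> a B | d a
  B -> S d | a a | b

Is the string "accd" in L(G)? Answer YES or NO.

CNF form of G:
  S -> T0 A | T0 S | T0 T1 | T2 B | T3 T1
  A -> T0 B | T1 T0
  B -> S T1 | T0 T0 | b
  T0 -> a
  T1 -> d
  T2 -> b
  T3 -> c

CYK table (by increasing span):
  [0..0]={T0}  "a"  orig:{}
  [1..1]={T3}  "c"  orig:{}
  [2..2]={T3}  "c"  orig:{}
  [3..3]={T1}  "d"  orig:{}
  [0..1]=∅  "ac"
  [1..2]=∅  "cc"
  [2..3]={S}  "cd"
  [0..2]=∅  "acc"
  [1..3]=∅  "ccd"
  [0..3]=∅  "accd"

S ∉ T[0,3] ⇒ NO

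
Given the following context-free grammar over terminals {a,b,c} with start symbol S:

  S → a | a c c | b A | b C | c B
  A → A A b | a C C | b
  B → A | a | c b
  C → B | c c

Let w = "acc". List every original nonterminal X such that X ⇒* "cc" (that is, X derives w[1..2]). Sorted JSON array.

CNF form of G:
  S -> T0 A | T0 C | T1 X9 | T2 B | a
  A -> A X3 | T1 X4 | b
  B -> A X5 | T1 X6 | T2 T0 | a | b
  C -> A X7 | T1 X8 | T2 T0 | T2 T2 | a | b
  T0 -> b
  T1 -> a
  T2 -> c
  X3 -> A T0
  X4 -> C C
  X5 -> A T0
  X6 -> C C
  X7 -> A T0
  X8 -> C C
  X9 -> T2 T2

CYK table (by increasing span), restricted to cells inside w[1..2]:
  T[1,1] 'c' = {T2}  orig:{}
  T[2,2] 'c' = {T2}  orig:{}
  T[1,2] 'cc' = {C,X9}  orig:{C}

Original NTs in T[1,2] deriving "cc": ["C"]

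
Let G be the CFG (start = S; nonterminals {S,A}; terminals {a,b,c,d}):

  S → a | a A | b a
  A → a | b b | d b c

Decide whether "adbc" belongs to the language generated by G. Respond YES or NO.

Convert to CNF:
  S -> T0 T3 | T3 A | a
  A -> T0 T0 | T1 X4 | a
  T0 -> b
  T1 -> d
  T2 -> c
  T3 -> a
  X4 -> T0 T2

CYK table (by increasing span):
  [0..0]={A,S,T3}  "a"  orig:{A,S}
  [1..1]={T1}  "d"  orig:{}
  [2..2]={T0}  "b"  orig:{}
  [3..3]={T2}  "c"  orig:{}
  [0..1]=∅  "ad"
  [1..2]=∅  "db"
  [2..3]={X4}  "bc"  orig:{}
  [0..2]=∅  "adb"
  [1..3]={A}  "dbc"
  [0..3]={S}  "adbc"

S ∈ T[0,3] ⇒ YES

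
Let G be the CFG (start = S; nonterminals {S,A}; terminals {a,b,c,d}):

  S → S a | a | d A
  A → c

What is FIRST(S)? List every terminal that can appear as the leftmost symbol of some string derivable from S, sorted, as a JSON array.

FIRST sets, iterate to fixpoint:
[1]
  A via A→c: +{c}
  S via S→a: +{a}
  S via S→d A: +{d}
  FIRST(S)={a,d}  FIRST(A)={c}
[2] (no change)
  FIRST(S)={a,d}  FIRST(A)={c}

FIRST(S) = ["a", "d"]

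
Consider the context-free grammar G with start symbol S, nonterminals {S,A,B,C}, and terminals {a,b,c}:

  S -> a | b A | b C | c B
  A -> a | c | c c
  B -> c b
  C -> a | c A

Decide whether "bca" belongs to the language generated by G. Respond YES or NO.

CNF form of G:
  S -> T0 B | T1 A | T1 C | a
  A -> T0 T0 | a | c
  B -> T0 T1
  C -> T0 A | a
  T0 -> c
  T1 -> b

Fill CYK table bottom-up:
  T[0,0] 'b' = {T1}  orig:{}
  T[1,1] 'c' = {A,T0}  orig:{A}
  T[2,2] 'a' = {A,C,S}
  T[0,1] 'bc' = {S}
  T[1,2] 'ca' = {C}
  T[0,2] 'bca' = {S}

S ∈ T[0,2] ⇒ YES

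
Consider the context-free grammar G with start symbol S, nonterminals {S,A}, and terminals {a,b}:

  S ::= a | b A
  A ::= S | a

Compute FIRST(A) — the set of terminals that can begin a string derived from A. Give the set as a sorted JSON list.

Compute FIRST by fixpoint:
[1]
  A via A→a: +{a}
  S via S→a: +{a}
  S via S→b A: +{b}
  FIRST(S)={a,b}  FIRST(A)={a}
[2]
  A via A→S: +{b}
  FIRST(S)={a,b}  FIRST(A)={a,b}
[3] done
  FIRST(S)={a,b}  FIRST(A)={a,b}

FIRST(A) = ["a", "b"]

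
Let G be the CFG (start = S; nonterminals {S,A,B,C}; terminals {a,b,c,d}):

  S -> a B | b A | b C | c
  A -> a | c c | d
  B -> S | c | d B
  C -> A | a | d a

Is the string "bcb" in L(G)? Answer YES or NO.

Convert to CNF:
  S -> T1 B | T2 A | T2 C | c
  A -> T0 T0 | a | d
  B -> T1 B | T2 A | T2 C | T3 B | c
  C -> T0 T0 | T3 T1 | a | d
  T0 -> c
  T1 -> a
  T2 -> b
  T3 -> d

CYK table (by increasing span):
  [0..0]={T2}  "b"  orig:{}
  [1..1]={B,S,T0}  "c"  orig:{B,S}
  [2..2]={T2}  "b"  orig:{}
  [0..1]=∅  "bc"
  [1..2]=∅  "cb"
  [0..2]=∅  "bcb"

S ∉ T[0,2] ⇒ NO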